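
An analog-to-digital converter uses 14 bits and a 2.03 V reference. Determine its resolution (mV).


The resolution (LSB) of an ADC is Vref / 2^n.
LSB = 2.03 / 2^14
LSB = 2.03 / 16384
LSB = 0.0001239 V = 0.12390137 mV

0.12390137 mV


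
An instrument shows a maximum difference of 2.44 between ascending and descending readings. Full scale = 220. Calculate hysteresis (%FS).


Hysteresis = (max difference / full scale) * 100%.
H = (2.44 / 220) * 100
H = 1.109 %FS

1.109 %FS


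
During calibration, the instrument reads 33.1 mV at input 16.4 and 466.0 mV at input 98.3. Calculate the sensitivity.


Sensitivity = (y2 - y1) / (x2 - x1).
S = (466.0 - 33.1) / (98.3 - 16.4)
S = 432.9 / 81.9
S = 5.2857 mV/unit

5.2857 mV/unit


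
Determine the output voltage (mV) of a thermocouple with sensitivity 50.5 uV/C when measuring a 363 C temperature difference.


The thermocouple output V = sensitivity * dT.
V = 50.5 uV/C * 363 C
V = 18331.5 uV
V = 18.331 mV

18.331 mV


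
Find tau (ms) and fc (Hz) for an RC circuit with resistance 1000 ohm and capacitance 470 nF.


Time constant: tau = R * C.
tau = 1000 * 4.70e-07 = 0.00047 s
tau = 0.47 ms
Cutoff frequency: fc = 1 / (2*pi*R*C).
fc = 1 / (2*pi*0.00047) = 338.63 Hz

tau = 0.47 ms, fc = 338.63 Hz


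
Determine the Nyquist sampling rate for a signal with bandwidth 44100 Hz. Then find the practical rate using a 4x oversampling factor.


By Nyquist theorem, fs_min = 2 * fmax.
fs_min = 2 * 44100 = 88200 Hz
Practical rate = 4 * fs_min = 4 * 88200 = 352800 Hz

fs_min = 88200 Hz, fs_practical = 352800 Hz


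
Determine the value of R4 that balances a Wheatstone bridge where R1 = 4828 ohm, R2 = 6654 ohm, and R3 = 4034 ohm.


At balance: R1*R4 = R2*R3, so R4 = R2*R3/R1.
R4 = 6654 * 4034 / 4828
R4 = 26842236 / 4828
R4 = 5559.7 ohm

5559.7 ohm


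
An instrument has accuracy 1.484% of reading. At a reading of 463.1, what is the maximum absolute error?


Absolute error = (accuracy% / 100) * reading.
Error = (1.484 / 100) * 463.1
Error = 0.01484 * 463.1
Error = 6.8724

6.8724


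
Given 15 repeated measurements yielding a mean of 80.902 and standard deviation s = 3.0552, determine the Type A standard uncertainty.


The standard uncertainty for Type A evaluation is u = s / sqrt(n).
u = 3.0552 / sqrt(15)
u = 3.0552 / 3.873
u = 0.7888

0.7888


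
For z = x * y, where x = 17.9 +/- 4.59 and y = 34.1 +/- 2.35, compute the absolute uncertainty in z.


For a product z = x*y, the relative uncertainty is:
uz/z = sqrt((ux/x)^2 + (uy/y)^2)
Relative uncertainties: ux/x = 4.59/17.9 = 0.256425
uy/y = 2.35/34.1 = 0.068915
z = 17.9 * 34.1 = 610.4
uz = 610.4 * sqrt(0.256425^2 + 0.068915^2) = 162.073

162.073


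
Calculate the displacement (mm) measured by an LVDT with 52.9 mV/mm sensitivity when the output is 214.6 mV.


Displacement = Vout / sensitivity.
d = 214.6 / 52.9
d = 4.057 mm

4.057 mm


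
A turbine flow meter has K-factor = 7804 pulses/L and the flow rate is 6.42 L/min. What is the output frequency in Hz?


Frequency = K * Q / 60 (converting L/min to L/s).
f = 7804 * 6.42 / 60
f = 50101.68 / 60
f = 835.03 Hz

835.03 Hz


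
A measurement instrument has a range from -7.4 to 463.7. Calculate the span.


Span = upper range - lower range.
Span = 463.7 - (-7.4)
Span = 471.1

471.1


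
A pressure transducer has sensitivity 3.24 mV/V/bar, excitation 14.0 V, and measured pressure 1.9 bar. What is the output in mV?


Output = sensitivity * Vex * P.
Vout = 3.24 * 14.0 * 1.9
Vout = 45.36 * 1.9
Vout = 86.18 mV

86.18 mV


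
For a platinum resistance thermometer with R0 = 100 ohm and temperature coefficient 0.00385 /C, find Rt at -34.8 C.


The RTD equation: Rt = R0 * (1 + alpha * T).
Rt = 100 * (1 + 0.00385 * -34.8)
Rt = 100 * (1 + -0.13398)
Rt = 100 * 0.86602
Rt = 86.602 ohm

86.602 ohm


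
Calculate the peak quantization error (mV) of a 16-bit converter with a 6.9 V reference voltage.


The maximum quantization error is +/- LSB/2.
LSB = Vref / 2^n = 6.9 / 65536 = 0.00010529 V
Max error = LSB / 2 = 0.00010529 / 2 = 5.264e-05 V
Max error = 0.0526 mV

0.0526 mV


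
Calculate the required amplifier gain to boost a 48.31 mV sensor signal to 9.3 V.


Gain = Vout / Vin (converting to same units).
G = 9.3 V / 48.31 mV
G = 9300.0 mV / 48.31 mV
G = 192.51

192.51


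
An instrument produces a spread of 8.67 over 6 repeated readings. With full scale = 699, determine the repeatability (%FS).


Repeatability = (spread / full scale) * 100%.
R = (8.67 / 699) * 100
R = 1.24 %FS

1.24 %FS


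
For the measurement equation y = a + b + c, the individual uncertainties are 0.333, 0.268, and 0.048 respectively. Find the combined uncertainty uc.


For a sum of independent quantities, uc = sqrt(u1^2 + u2^2 + u3^2).
uc = sqrt(0.333^2 + 0.268^2 + 0.048^2)
uc = sqrt(0.110889 + 0.071824 + 0.002304)
uc = 0.4301

0.4301


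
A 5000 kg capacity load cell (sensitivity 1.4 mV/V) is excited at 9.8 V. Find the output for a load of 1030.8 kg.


Vout = rated_output * Vex * (load / capacity).
Vout = 1.4 * 9.8 * (1030.8 / 5000)
Vout = 1.4 * 9.8 * 0.20616
Vout = 2.829 mV

2.829 mV


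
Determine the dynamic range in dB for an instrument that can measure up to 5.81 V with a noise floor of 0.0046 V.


Dynamic range = 20 * log10(Vmax / Vnoise).
DR = 20 * log10(5.81 / 0.0046)
DR = 20 * log10(1263.04)
DR = 62.03 dB

62.03 dB


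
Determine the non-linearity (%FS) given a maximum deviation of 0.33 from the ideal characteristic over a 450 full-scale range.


Linearity error = (max deviation / full scale) * 100%.
Linearity = (0.33 / 450) * 100
Linearity = 0.073 %FS

0.073 %FS


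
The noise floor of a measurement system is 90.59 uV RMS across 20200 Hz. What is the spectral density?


Noise spectral density = Vrms / sqrt(BW).
NSD = 90.59 / sqrt(20200)
NSD = 90.59 / 142.1267
NSD = 0.6374 uV/sqrt(Hz)

0.6374 uV/sqrt(Hz)


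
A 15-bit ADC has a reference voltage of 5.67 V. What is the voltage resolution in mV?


The resolution (LSB) of an ADC is Vref / 2^n.
LSB = 5.67 / 2^15
LSB = 5.67 / 32768
LSB = 0.00017303 V = 0.17303467 mV

0.17303467 mV


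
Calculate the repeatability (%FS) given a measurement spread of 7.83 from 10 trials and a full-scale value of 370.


Repeatability = (spread / full scale) * 100%.
R = (7.83 / 370) * 100
R = 2.116 %FS

2.116 %FS


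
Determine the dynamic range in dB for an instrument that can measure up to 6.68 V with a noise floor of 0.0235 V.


Dynamic range = 20 * log10(Vmax / Vnoise).
DR = 20 * log10(6.68 / 0.0235)
DR = 20 * log10(284.26)
DR = 49.07 dB

49.07 dB


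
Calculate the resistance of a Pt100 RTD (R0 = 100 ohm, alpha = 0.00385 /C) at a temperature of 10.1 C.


The RTD equation: Rt = R0 * (1 + alpha * T).
Rt = 100 * (1 + 0.00385 * 10.1)
Rt = 100 * (1 + 0.038885)
Rt = 100 * 1.038885
Rt = 103.889 ohm

103.889 ohm


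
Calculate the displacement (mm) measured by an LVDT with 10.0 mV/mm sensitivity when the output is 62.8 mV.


Displacement = Vout / sensitivity.
d = 62.8 / 10.0
d = 6.28 mm

6.28 mm


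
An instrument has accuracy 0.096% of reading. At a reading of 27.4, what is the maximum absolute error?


Absolute error = (accuracy% / 100) * reading.
Error = (0.096 / 100) * 27.4
Error = 0.00096 * 27.4
Error = 0.0263

0.0263


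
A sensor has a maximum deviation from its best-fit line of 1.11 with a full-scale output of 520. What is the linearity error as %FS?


Linearity error = (max deviation / full scale) * 100%.
Linearity = (1.11 / 520) * 100
Linearity = 0.213 %FS

0.213 %FS


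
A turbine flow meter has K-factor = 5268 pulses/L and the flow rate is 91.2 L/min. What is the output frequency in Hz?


Frequency = K * Q / 60 (converting L/min to L/s).
f = 5268 * 91.2 / 60
f = 480441.6 / 60
f = 8007.36 Hz

8007.36 Hz


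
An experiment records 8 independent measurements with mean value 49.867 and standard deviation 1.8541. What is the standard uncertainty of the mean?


The standard uncertainty for Type A evaluation is u = s / sqrt(n).
u = 1.8541 / sqrt(8)
u = 1.8541 / 2.8284
u = 0.6555

0.6555


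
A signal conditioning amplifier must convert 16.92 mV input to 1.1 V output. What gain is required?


Gain = Vout / Vin (converting to same units).
G = 1.1 V / 16.92 mV
G = 1100.0 mV / 16.92 mV
G = 65.01

65.01


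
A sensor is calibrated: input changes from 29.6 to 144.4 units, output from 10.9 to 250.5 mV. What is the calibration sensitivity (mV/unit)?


Sensitivity = (y2 - y1) / (x2 - x1).
S = (250.5 - 10.9) / (144.4 - 29.6)
S = 239.6 / 114.8
S = 2.0871 mV/unit

2.0871 mV/unit


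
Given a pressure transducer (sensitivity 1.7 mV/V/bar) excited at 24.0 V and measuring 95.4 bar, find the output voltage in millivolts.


Output = sensitivity * Vex * P.
Vout = 1.7 * 24.0 * 95.4
Vout = 40.8 * 95.4
Vout = 3892.32 mV

3892.32 mV


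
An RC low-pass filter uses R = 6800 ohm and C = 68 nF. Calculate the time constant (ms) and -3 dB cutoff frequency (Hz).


Time constant: tau = R * C.
tau = 6800 * 6.80e-08 = 0.0004624 s
tau = 0.4624 ms
Cutoff frequency: fc = 1 / (2*pi*R*C).
fc = 1 / (2*pi*0.0004624) = 344.19 Hz

tau = 0.4624 ms, fc = 344.19 Hz


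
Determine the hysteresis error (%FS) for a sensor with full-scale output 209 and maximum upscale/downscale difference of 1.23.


Hysteresis = (max difference / full scale) * 100%.
H = (1.23 / 209) * 100
H = 0.589 %FS

0.589 %FS


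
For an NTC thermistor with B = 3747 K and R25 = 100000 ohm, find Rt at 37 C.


NTC thermistor equation: Rt = R25 * exp(B * (1/T - 1/T25)).
T in Kelvin: 310.15 K, T25 = 298.15 K
1/T - 1/T25 = 1/310.15 - 1/298.15 = -0.00012977
B * (1/T - 1/T25) = 3747 * -0.00012977 = -0.4862
Rt = 100000 * exp(-0.4862) = 61492.9 ohm

61492.9 ohm


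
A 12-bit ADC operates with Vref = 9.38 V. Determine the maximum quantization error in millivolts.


The maximum quantization error is +/- LSB/2.
LSB = Vref / 2^n = 9.38 / 4096 = 0.00229004 V
Max error = LSB / 2 = 0.00229004 / 2 = 0.00114502 V
Max error = 1.145 mV

1.145 mV


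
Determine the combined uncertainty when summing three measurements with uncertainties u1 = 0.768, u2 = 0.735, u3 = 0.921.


For a sum of independent quantities, uc = sqrt(u1^2 + u2^2 + u3^2).
uc = sqrt(0.768^2 + 0.735^2 + 0.921^2)
uc = sqrt(0.589824 + 0.540225 + 0.848241)
uc = 1.4065

1.4065


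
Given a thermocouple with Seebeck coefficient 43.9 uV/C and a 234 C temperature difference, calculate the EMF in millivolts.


The thermocouple output V = sensitivity * dT.
V = 43.9 uV/C * 234 C
V = 10272.6 uV
V = 10.273 mV

10.273 mV


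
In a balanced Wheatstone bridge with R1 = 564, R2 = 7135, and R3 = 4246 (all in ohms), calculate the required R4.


At balance: R1*R4 = R2*R3, so R4 = R2*R3/R1.
R4 = 7135 * 4246 / 564
R4 = 30295210 / 564
R4 = 53714.91 ohm

53714.91 ohm


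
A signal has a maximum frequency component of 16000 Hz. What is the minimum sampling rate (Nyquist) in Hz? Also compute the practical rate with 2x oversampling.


By Nyquist theorem, fs_min = 2 * fmax.
fs_min = 2 * 16000 = 32000 Hz
Practical rate = 2 * fs_min = 2 * 32000 = 64000 Hz

fs_min = 32000 Hz, fs_practical = 64000 Hz


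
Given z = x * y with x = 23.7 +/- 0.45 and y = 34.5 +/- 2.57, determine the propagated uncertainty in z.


For a product z = x*y, the relative uncertainty is:
uz/z = sqrt((ux/x)^2 + (uy/y)^2)
Relative uncertainties: ux/x = 0.45/23.7 = 0.018987
uy/y = 2.57/34.5 = 0.074493
z = 23.7 * 34.5 = 817.6
uz = 817.6 * sqrt(0.018987^2 + 0.074493^2) = 62.856

62.856


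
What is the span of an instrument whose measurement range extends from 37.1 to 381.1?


Span = upper range - lower range.
Span = 381.1 - (37.1)
Span = 344.0

344.0


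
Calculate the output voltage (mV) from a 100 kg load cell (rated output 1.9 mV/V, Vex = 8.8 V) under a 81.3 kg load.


Vout = rated_output * Vex * (load / capacity).
Vout = 1.9 * 8.8 * (81.3 / 100)
Vout = 1.9 * 8.8 * 0.813
Vout = 13.593 mV

13.593 mV


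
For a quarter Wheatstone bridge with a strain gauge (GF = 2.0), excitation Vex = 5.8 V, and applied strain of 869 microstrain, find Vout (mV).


Quarter bridge output: Vout = (GF * epsilon * Vex) / 4.
Vout = (2.0 * 869e-6 * 5.8) / 4
Vout = 0.0100804 / 4 V
Vout = 0.0025201 V = 2.5201 mV

2.5201 mV


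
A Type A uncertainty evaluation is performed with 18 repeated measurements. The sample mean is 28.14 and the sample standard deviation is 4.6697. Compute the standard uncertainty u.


The standard uncertainty for Type A evaluation is u = s / sqrt(n).
u = 4.6697 / sqrt(18)
u = 4.6697 / 4.2426
u = 1.1007

1.1007


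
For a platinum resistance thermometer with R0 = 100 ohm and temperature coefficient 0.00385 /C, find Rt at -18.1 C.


The RTD equation: Rt = R0 * (1 + alpha * T).
Rt = 100 * (1 + 0.00385 * -18.1)
Rt = 100 * (1 + -0.069685)
Rt = 100 * 0.930315
Rt = 93.031 ohm

93.031 ohm


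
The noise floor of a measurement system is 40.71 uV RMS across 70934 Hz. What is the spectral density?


Noise spectral density = Vrms / sqrt(BW).
NSD = 40.71 / sqrt(70934)
NSD = 40.71 / 266.3344
NSD = 0.1529 uV/sqrt(Hz)

0.1529 uV/sqrt(Hz)


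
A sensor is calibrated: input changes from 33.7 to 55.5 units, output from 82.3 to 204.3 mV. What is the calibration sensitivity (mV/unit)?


Sensitivity = (y2 - y1) / (x2 - x1).
S = (204.3 - 82.3) / (55.5 - 33.7)
S = 122.0 / 21.8
S = 5.5963 mV/unit

5.5963 mV/unit


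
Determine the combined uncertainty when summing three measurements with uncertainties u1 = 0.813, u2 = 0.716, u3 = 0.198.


For a sum of independent quantities, uc = sqrt(u1^2 + u2^2 + u3^2).
uc = sqrt(0.813^2 + 0.716^2 + 0.198^2)
uc = sqrt(0.660969 + 0.512656 + 0.039204)
uc = 1.1013

1.1013


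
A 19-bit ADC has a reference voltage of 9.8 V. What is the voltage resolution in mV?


The resolution (LSB) of an ADC is Vref / 2^n.
LSB = 9.8 / 2^19
LSB = 9.8 / 524288
LSB = 1.869e-05 V = 0.01869202 mV

0.01869202 mV


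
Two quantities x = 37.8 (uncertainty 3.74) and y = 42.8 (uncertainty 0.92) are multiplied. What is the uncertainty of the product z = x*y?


For a product z = x*y, the relative uncertainty is:
uz/z = sqrt((ux/x)^2 + (uy/y)^2)
Relative uncertainties: ux/x = 3.74/37.8 = 0.098942
uy/y = 0.92/42.8 = 0.021495
z = 37.8 * 42.8 = 1617.8
uz = 1617.8 * sqrt(0.098942^2 + 0.021495^2) = 163.806

163.806


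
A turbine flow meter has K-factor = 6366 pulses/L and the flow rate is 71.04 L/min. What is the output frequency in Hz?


Frequency = K * Q / 60 (converting L/min to L/s).
f = 6366 * 71.04 / 60
f = 452240.64 / 60
f = 7537.34 Hz

7537.34 Hz


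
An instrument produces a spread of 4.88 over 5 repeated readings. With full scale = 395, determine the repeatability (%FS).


Repeatability = (spread / full scale) * 100%.
R = (4.88 / 395) * 100
R = 1.235 %FS

1.235 %FS


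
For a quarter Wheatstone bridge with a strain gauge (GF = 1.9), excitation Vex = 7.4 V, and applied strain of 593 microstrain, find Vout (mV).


Quarter bridge output: Vout = (GF * epsilon * Vex) / 4.
Vout = (1.9 * 593e-6 * 7.4) / 4
Vout = 0.00833758 / 4 V
Vout = 0.0020844 V = 2.0844 mV

2.0844 mV


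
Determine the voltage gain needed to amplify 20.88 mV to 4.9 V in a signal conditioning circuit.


Gain = Vout / Vin (converting to same units).
G = 4.9 V / 20.88 mV
G = 4900.0 mV / 20.88 mV
G = 234.67

234.67


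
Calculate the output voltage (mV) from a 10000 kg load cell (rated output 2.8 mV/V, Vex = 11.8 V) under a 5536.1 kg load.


Vout = rated_output * Vex * (load / capacity).
Vout = 2.8 * 11.8 * (5536.1 / 10000)
Vout = 2.8 * 11.8 * 0.55361
Vout = 18.291 mV

18.291 mV


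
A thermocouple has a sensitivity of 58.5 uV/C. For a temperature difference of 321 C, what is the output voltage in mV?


The thermocouple output V = sensitivity * dT.
V = 58.5 uV/C * 321 C
V = 18778.5 uV
V = 18.779 mV

18.779 mV


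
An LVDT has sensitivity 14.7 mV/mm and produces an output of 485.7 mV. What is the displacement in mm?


Displacement = Vout / sensitivity.
d = 485.7 / 14.7
d = 33.041 mm

33.041 mm


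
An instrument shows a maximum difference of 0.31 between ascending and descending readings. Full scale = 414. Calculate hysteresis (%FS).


Hysteresis = (max difference / full scale) * 100%.
H = (0.31 / 414) * 100
H = 0.075 %FS

0.075 %FS


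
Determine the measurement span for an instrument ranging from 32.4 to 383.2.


Span = upper range - lower range.
Span = 383.2 - (32.4)
Span = 350.8

350.8


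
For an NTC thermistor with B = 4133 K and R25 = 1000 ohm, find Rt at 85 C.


NTC thermistor equation: Rt = R25 * exp(B * (1/T - 1/T25)).
T in Kelvin: 358.15 K, T25 = 298.15 K
1/T - 1/T25 = 1/358.15 - 1/298.15 = -0.00056189
B * (1/T - 1/T25) = 4133 * -0.00056189 = -2.3223
Rt = 1000 * exp(-2.3223) = 98.0 ohm

98.0 ohm


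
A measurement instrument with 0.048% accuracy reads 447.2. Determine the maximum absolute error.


Absolute error = (accuracy% / 100) * reading.
Error = (0.048 / 100) * 447.2
Error = 0.00048 * 447.2
Error = 0.2147

0.2147


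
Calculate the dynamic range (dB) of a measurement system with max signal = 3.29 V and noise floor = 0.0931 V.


Dynamic range = 20 * log10(Vmax / Vnoise).
DR = 20 * log10(3.29 / 0.0931)
DR = 20 * log10(35.34)
DR = 30.96 dB

30.96 dB


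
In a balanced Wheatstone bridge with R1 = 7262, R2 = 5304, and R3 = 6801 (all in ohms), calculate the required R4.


At balance: R1*R4 = R2*R3, so R4 = R2*R3/R1.
R4 = 5304 * 6801 / 7262
R4 = 36072504 / 7262
R4 = 4967.3 ohm

4967.3 ohm


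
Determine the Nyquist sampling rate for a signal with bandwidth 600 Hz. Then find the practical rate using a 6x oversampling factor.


By Nyquist theorem, fs_min = 2 * fmax.
fs_min = 2 * 600 = 1200 Hz
Practical rate = 6 * fs_min = 6 * 1200 = 7200 Hz

fs_min = 1200 Hz, fs_practical = 7200 Hz


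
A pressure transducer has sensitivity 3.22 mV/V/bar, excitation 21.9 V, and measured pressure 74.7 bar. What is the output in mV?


Output = sensitivity * Vex * P.
Vout = 3.22 * 21.9 * 74.7
Vout = 70.518 * 74.7
Vout = 5267.69 mV

5267.69 mV


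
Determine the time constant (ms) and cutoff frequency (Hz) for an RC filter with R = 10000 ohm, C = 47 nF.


Time constant: tau = R * C.
tau = 10000 * 4.70e-08 = 0.00047 s
tau = 0.47 ms
Cutoff frequency: fc = 1 / (2*pi*R*C).
fc = 1 / (2*pi*0.00047) = 338.63 Hz

tau = 0.47 ms, fc = 338.63 Hz


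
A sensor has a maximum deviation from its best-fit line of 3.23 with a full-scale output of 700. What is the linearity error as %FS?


Linearity error = (max deviation / full scale) * 100%.
Linearity = (3.23 / 700) * 100
Linearity = 0.461 %FS

0.461 %FS


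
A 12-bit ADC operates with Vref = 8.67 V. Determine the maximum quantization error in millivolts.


The maximum quantization error is +/- LSB/2.
LSB = Vref / 2^n = 8.67 / 4096 = 0.0021167 V
Max error = LSB / 2 = 0.0021167 / 2 = 0.00105835 V
Max error = 1.0583 mV

1.0583 mV


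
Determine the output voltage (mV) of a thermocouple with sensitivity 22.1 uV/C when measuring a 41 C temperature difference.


The thermocouple output V = sensitivity * dT.
V = 22.1 uV/C * 41 C
V = 906.1 uV
V = 0.906 mV

0.906 mV


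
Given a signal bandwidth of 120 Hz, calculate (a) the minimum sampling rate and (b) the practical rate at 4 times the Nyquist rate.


By Nyquist theorem, fs_min = 2 * fmax.
fs_min = 2 * 120 = 240 Hz
Practical rate = 4 * fs_min = 4 * 240 = 960 Hz

fs_min = 240 Hz, fs_practical = 960 Hz


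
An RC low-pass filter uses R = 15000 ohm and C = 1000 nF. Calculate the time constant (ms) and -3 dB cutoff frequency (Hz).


Time constant: tau = R * C.
tau = 15000 * 1.00e-06 = 0.015 s
tau = 15.0 ms
Cutoff frequency: fc = 1 / (2*pi*R*C).
fc = 1 / (2*pi*0.015) = 10.61 Hz

tau = 15.0 ms, fc = 10.61 Hz


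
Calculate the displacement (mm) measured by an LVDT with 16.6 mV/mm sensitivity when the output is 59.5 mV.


Displacement = Vout / sensitivity.
d = 59.5 / 16.6
d = 3.584 mm

3.584 mm


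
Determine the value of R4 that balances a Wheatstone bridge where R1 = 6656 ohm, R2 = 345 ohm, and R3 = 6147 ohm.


At balance: R1*R4 = R2*R3, so R4 = R2*R3/R1.
R4 = 345 * 6147 / 6656
R4 = 2120715 / 6656
R4 = 318.62 ohm

318.62 ohm


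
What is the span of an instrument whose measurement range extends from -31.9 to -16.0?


Span = upper range - lower range.
Span = -16.0 - (-31.9)
Span = 15.9

15.9


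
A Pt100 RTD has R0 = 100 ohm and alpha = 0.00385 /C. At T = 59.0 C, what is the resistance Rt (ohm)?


The RTD equation: Rt = R0 * (1 + alpha * T).
Rt = 100 * (1 + 0.00385 * 59.0)
Rt = 100 * (1 + 0.22715)
Rt = 100 * 1.22715
Rt = 122.715 ohm

122.715 ohm


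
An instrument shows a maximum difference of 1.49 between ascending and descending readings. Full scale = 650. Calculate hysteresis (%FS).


Hysteresis = (max difference / full scale) * 100%.
H = (1.49 / 650) * 100
H = 0.229 %FS

0.229 %FS


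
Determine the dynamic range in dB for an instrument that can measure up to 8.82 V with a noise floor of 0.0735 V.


Dynamic range = 20 * log10(Vmax / Vnoise).
DR = 20 * log10(8.82 / 0.0735)
DR = 20 * log10(120.0)
DR = 41.58 dB

41.58 dB


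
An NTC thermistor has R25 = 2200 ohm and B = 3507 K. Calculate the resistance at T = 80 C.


NTC thermistor equation: Rt = R25 * exp(B * (1/T - 1/T25)).
T in Kelvin: 353.15 K, T25 = 298.15 K
1/T - 1/T25 = 1/353.15 - 1/298.15 = -0.00052236
B * (1/T - 1/T25) = 3507 * -0.00052236 = -1.8319
Rt = 2200 * exp(-1.8319) = 352.2 ohm

352.2 ohm


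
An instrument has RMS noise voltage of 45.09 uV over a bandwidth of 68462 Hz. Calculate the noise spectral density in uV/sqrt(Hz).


Noise spectral density = Vrms / sqrt(BW).
NSD = 45.09 / sqrt(68462)
NSD = 45.09 / 261.6524
NSD = 0.1723 uV/sqrt(Hz)

0.1723 uV/sqrt(Hz)


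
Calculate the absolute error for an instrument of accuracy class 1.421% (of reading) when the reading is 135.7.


Absolute error = (accuracy% / 100) * reading.
Error = (1.421 / 100) * 135.7
Error = 0.01421 * 135.7
Error = 1.9283

1.9283


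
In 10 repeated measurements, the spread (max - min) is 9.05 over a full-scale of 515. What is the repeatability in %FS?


Repeatability = (spread / full scale) * 100%.
R = (9.05 / 515) * 100
R = 1.757 %FS

1.757 %FS


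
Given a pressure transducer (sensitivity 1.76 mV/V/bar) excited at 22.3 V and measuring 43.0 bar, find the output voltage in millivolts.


Output = sensitivity * Vex * P.
Vout = 1.76 * 22.3 * 43.0
Vout = 39.248 * 43.0
Vout = 1687.66 mV

1687.66 mV


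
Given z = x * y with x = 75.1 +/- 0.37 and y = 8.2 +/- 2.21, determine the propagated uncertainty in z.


For a product z = x*y, the relative uncertainty is:
uz/z = sqrt((ux/x)^2 + (uy/y)^2)
Relative uncertainties: ux/x = 0.37/75.1 = 0.004927
uy/y = 2.21/8.2 = 0.269512
z = 75.1 * 8.2 = 615.8
uz = 615.8 * sqrt(0.004927^2 + 0.269512^2) = 165.999

165.999


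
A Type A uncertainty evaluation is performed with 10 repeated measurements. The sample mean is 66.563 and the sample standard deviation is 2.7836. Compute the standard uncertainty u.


The standard uncertainty for Type A evaluation is u = s / sqrt(n).
u = 2.7836 / sqrt(10)
u = 2.7836 / 3.1623
u = 0.8803

0.8803


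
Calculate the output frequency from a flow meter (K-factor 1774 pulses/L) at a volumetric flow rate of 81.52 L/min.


Frequency = K * Q / 60 (converting L/min to L/s).
f = 1774 * 81.52 / 60
f = 144616.48 / 60
f = 2410.27 Hz

2410.27 Hz


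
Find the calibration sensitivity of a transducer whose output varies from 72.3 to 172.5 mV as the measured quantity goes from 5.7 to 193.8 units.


Sensitivity = (y2 - y1) / (x2 - x1).
S = (172.5 - 72.3) / (193.8 - 5.7)
S = 100.2 / 188.1
S = 0.5327 mV/unit

0.5327 mV/unit


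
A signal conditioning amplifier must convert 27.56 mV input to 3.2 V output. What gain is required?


Gain = Vout / Vin (converting to same units).
G = 3.2 V / 27.56 mV
G = 3200.0 mV / 27.56 mV
G = 116.11

116.11


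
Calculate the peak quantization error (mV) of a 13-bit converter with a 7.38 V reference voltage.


The maximum quantization error is +/- LSB/2.
LSB = Vref / 2^n = 7.38 / 8192 = 0.00090088 V
Max error = LSB / 2 = 0.00090088 / 2 = 0.00045044 V
Max error = 0.4504 mV

0.4504 mV


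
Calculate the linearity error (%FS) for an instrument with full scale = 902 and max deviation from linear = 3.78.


Linearity error = (max deviation / full scale) * 100%.
Linearity = (3.78 / 902) * 100
Linearity = 0.419 %FS

0.419 %FS


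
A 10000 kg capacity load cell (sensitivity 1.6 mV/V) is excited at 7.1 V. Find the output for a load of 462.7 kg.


Vout = rated_output * Vex * (load / capacity).
Vout = 1.6 * 7.1 * (462.7 / 10000)
Vout = 1.6 * 7.1 * 0.04627
Vout = 0.526 mV

0.526 mV


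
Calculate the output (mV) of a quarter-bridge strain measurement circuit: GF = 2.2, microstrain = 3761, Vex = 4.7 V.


Quarter bridge output: Vout = (GF * epsilon * Vex) / 4.
Vout = (2.2 * 3761e-6 * 4.7) / 4
Vout = 0.03888874 / 4 V
Vout = 0.00972219 V = 9.7222 mV

9.7222 mV


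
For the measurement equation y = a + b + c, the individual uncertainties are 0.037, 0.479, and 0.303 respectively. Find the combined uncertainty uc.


For a sum of independent quantities, uc = sqrt(u1^2 + u2^2 + u3^2).
uc = sqrt(0.037^2 + 0.479^2 + 0.303^2)
uc = sqrt(0.001369 + 0.229441 + 0.091809)
uc = 0.568

0.568


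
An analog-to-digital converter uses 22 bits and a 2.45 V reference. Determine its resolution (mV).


The resolution (LSB) of an ADC is Vref / 2^n.
LSB = 2.45 / 2^22
LSB = 2.45 / 4194304
LSB = 5.8e-07 V = 0.00058413 mV

0.00058413 mV


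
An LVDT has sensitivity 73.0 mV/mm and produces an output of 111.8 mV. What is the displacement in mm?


Displacement = Vout / sensitivity.
d = 111.8 / 73.0
d = 1.532 mm

1.532 mm


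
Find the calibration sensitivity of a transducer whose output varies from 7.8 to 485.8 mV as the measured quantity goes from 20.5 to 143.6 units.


Sensitivity = (y2 - y1) / (x2 - x1).
S = (485.8 - 7.8) / (143.6 - 20.5)
S = 478.0 / 123.1
S = 3.883 mV/unit

3.883 mV/unit


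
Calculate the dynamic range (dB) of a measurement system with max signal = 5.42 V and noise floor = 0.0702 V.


Dynamic range = 20 * log10(Vmax / Vnoise).
DR = 20 * log10(5.42 / 0.0702)
DR = 20 * log10(77.21)
DR = 37.75 dB

37.75 dB


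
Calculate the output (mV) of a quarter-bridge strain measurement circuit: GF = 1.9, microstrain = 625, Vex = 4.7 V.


Quarter bridge output: Vout = (GF * epsilon * Vex) / 4.
Vout = (1.9 * 625e-6 * 4.7) / 4
Vout = 0.00558125 / 4 V
Vout = 0.00139531 V = 1.3953 mV

1.3953 mV


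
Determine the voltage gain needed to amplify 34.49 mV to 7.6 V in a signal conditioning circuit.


Gain = Vout / Vin (converting to same units).
G = 7.6 V / 34.49 mV
G = 7600.0 mV / 34.49 mV
G = 220.35

220.35


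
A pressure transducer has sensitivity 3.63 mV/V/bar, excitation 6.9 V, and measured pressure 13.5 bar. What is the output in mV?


Output = sensitivity * Vex * P.
Vout = 3.63 * 6.9 * 13.5
Vout = 25.047 * 13.5
Vout = 338.13 mV

338.13 mV


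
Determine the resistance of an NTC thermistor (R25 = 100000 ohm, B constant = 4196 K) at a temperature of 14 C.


NTC thermistor equation: Rt = R25 * exp(B * (1/T - 1/T25)).
T in Kelvin: 287.15 K, T25 = 298.15 K
1/T - 1/T25 = 1/287.15 - 1/298.15 = 0.00012848
B * (1/T - 1/T25) = 4196 * 0.00012848 = 0.5391
Rt = 100000 * exp(0.5391) = 171449.5 ohm

171449.5 ohm


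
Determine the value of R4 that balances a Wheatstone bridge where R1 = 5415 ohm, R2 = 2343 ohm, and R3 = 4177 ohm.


At balance: R1*R4 = R2*R3, so R4 = R2*R3/R1.
R4 = 2343 * 4177 / 5415
R4 = 9786711 / 5415
R4 = 1807.33 ohm

1807.33 ohm


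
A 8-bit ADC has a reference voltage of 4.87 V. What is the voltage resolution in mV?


The resolution (LSB) of an ADC is Vref / 2^n.
LSB = 4.87 / 2^8
LSB = 4.87 / 256
LSB = 0.01902344 V = 19.0234375 mV

19.0234375 mV


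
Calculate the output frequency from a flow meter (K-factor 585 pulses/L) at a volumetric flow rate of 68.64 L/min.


Frequency = K * Q / 60 (converting L/min to L/s).
f = 585 * 68.64 / 60
f = 40154.4 / 60
f = 669.24 Hz

669.24 Hz


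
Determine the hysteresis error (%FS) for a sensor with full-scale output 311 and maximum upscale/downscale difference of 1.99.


Hysteresis = (max difference / full scale) * 100%.
H = (1.99 / 311) * 100
H = 0.64 %FS

0.64 %FS


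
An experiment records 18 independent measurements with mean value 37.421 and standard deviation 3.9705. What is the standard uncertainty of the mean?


The standard uncertainty for Type A evaluation is u = s / sqrt(n).
u = 3.9705 / sqrt(18)
u = 3.9705 / 4.2426
u = 0.9359

0.9359


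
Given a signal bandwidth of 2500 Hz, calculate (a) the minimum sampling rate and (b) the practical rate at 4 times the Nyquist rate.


By Nyquist theorem, fs_min = 2 * fmax.
fs_min = 2 * 2500 = 5000 Hz
Practical rate = 4 * fs_min = 4 * 5000 = 20000 Hz

fs_min = 5000 Hz, fs_practical = 20000 Hz


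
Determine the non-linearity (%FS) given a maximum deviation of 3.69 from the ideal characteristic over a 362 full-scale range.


Linearity error = (max deviation / full scale) * 100%.
Linearity = (3.69 / 362) * 100
Linearity = 1.019 %FS

1.019 %FS


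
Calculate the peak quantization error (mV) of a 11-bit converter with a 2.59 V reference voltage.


The maximum quantization error is +/- LSB/2.
LSB = Vref / 2^n = 2.59 / 2048 = 0.00126465 V
Max error = LSB / 2 = 0.00126465 / 2 = 0.00063232 V
Max error = 0.6323 mV

0.6323 mV


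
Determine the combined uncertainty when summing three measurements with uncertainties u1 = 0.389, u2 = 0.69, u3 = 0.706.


For a sum of independent quantities, uc = sqrt(u1^2 + u2^2 + u3^2).
uc = sqrt(0.389^2 + 0.69^2 + 0.706^2)
uc = sqrt(0.151321 + 0.4761 + 0.498436)
uc = 1.0611

1.0611


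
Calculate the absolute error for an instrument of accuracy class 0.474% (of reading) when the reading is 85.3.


Absolute error = (accuracy% / 100) * reading.
Error = (0.474 / 100) * 85.3
Error = 0.00474 * 85.3
Error = 0.4043

0.4043


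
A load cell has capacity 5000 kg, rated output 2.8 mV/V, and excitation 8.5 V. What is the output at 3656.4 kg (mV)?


Vout = rated_output * Vex * (load / capacity).
Vout = 2.8 * 8.5 * (3656.4 / 5000)
Vout = 2.8 * 8.5 * 0.73128
Vout = 17.404 mV

17.404 mV


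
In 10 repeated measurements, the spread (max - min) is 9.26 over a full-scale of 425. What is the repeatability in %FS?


Repeatability = (spread / full scale) * 100%.
R = (9.26 / 425) * 100
R = 2.179 %FS

2.179 %FS


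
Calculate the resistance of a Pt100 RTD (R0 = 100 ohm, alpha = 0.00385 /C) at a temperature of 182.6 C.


The RTD equation: Rt = R0 * (1 + alpha * T).
Rt = 100 * (1 + 0.00385 * 182.6)
Rt = 100 * (1 + 0.70301)
Rt = 100 * 1.70301
Rt = 170.301 ohm

170.301 ohm


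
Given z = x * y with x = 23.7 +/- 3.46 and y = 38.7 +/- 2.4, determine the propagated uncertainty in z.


For a product z = x*y, the relative uncertainty is:
uz/z = sqrt((ux/x)^2 + (uy/y)^2)
Relative uncertainties: ux/x = 3.46/23.7 = 0.145992
uy/y = 2.4/38.7 = 0.062016
z = 23.7 * 38.7 = 917.2
uz = 917.2 * sqrt(0.145992^2 + 0.062016^2) = 145.482

145.482


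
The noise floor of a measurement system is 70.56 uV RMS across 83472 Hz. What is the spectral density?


Noise spectral density = Vrms / sqrt(BW).
NSD = 70.56 / sqrt(83472)
NSD = 70.56 / 288.9152
NSD = 0.2442 uV/sqrt(Hz)

0.2442 uV/sqrt(Hz)


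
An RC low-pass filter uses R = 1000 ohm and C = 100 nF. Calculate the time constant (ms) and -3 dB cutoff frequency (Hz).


Time constant: tau = R * C.
tau = 1000 * 1.00e-07 = 0.0001 s
tau = 0.1 ms
Cutoff frequency: fc = 1 / (2*pi*R*C).
fc = 1 / (2*pi*0.0001) = 1591.55 Hz

tau = 0.1 ms, fc = 1591.55 Hz


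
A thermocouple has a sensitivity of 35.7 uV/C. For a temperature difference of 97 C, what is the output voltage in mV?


The thermocouple output V = sensitivity * dT.
V = 35.7 uV/C * 97 C
V = 3462.9 uV
V = 3.463 mV

3.463 mV


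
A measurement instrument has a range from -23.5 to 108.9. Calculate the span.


Span = upper range - lower range.
Span = 108.9 - (-23.5)
Span = 132.4

132.4


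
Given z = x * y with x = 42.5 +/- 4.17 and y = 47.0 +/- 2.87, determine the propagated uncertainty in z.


For a product z = x*y, the relative uncertainty is:
uz/z = sqrt((ux/x)^2 + (uy/y)^2)
Relative uncertainties: ux/x = 4.17/42.5 = 0.098118
uy/y = 2.87/47.0 = 0.061064
z = 42.5 * 47.0 = 1997.5
uz = 1997.5 * sqrt(0.098118^2 + 0.061064^2) = 230.846

230.846


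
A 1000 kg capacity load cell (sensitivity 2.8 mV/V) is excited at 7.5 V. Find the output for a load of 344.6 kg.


Vout = rated_output * Vex * (load / capacity).
Vout = 2.8 * 7.5 * (344.6 / 1000)
Vout = 2.8 * 7.5 * 0.3446
Vout = 7.237 mV

7.237 mV


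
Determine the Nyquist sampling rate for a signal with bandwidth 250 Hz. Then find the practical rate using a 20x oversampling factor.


By Nyquist theorem, fs_min = 2 * fmax.
fs_min = 2 * 250 = 500 Hz
Practical rate = 20 * fs_min = 20 * 500 = 10000 Hz

fs_min = 500 Hz, fs_practical = 10000 Hz


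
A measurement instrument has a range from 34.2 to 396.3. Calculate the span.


Span = upper range - lower range.
Span = 396.3 - (34.2)
Span = 362.1

362.1


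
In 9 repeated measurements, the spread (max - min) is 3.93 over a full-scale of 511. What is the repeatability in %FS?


Repeatability = (spread / full scale) * 100%.
R = (3.93 / 511) * 100
R = 0.769 %FS

0.769 %FS


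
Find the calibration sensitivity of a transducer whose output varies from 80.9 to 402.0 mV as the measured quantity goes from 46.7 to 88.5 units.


Sensitivity = (y2 - y1) / (x2 - x1).
S = (402.0 - 80.9) / (88.5 - 46.7)
S = 321.1 / 41.8
S = 7.6818 mV/unit

7.6818 mV/unit


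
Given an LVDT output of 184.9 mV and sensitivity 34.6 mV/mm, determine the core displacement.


Displacement = Vout / sensitivity.
d = 184.9 / 34.6
d = 5.344 mm

5.344 mm


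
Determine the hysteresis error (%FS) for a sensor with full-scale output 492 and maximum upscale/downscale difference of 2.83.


Hysteresis = (max difference / full scale) * 100%.
H = (2.83 / 492) * 100
H = 0.575 %FS

0.575 %FS


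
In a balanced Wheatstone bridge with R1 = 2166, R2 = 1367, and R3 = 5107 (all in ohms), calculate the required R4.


At balance: R1*R4 = R2*R3, so R4 = R2*R3/R1.
R4 = 1367 * 5107 / 2166
R4 = 6981269 / 2166
R4 = 3223.12 ohm

3223.12 ohm


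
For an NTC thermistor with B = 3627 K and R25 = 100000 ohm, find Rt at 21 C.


NTC thermistor equation: Rt = R25 * exp(B * (1/T - 1/T25)).
T in Kelvin: 294.15 K, T25 = 298.15 K
1/T - 1/T25 = 1/294.15 - 1/298.15 = 4.561e-05
B * (1/T - 1/T25) = 3627 * 4.561e-05 = 0.1654
Rt = 100000 * exp(0.1654) = 117989.6 ohm

117989.6 ohm


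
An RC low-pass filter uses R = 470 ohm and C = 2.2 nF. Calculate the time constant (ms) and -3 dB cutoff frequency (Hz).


Time constant: tau = R * C.
tau = 470 * 2.20e-09 = 1.034e-06 s
tau = 0.001 ms
Cutoff frequency: fc = 1 / (2*pi*R*C).
fc = 1 / (2*pi*1.034e-06) = 153921.61 Hz

tau = 0.001 ms, fc = 153921.61 Hz


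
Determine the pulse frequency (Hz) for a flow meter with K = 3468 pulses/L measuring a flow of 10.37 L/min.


Frequency = K * Q / 60 (converting L/min to L/s).
f = 3468 * 10.37 / 60
f = 35963.16 / 60
f = 599.39 Hz

599.39 Hz


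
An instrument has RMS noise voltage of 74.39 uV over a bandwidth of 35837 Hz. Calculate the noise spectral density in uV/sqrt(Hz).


Noise spectral density = Vrms / sqrt(BW).
NSD = 74.39 / sqrt(35837)
NSD = 74.39 / 189.3066
NSD = 0.393 uV/sqrt(Hz)

0.393 uV/sqrt(Hz)


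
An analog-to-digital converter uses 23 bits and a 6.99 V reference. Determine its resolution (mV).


The resolution (LSB) of an ADC is Vref / 2^n.
LSB = 6.99 / 2^23
LSB = 6.99 / 8388608
LSB = 8.3e-07 V = 0.00083327 mV

0.00083327 mV


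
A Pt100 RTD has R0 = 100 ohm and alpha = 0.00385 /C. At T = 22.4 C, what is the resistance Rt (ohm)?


The RTD equation: Rt = R0 * (1 + alpha * T).
Rt = 100 * (1 + 0.00385 * 22.4)
Rt = 100 * (1 + 0.08624)
Rt = 100 * 1.08624
Rt = 108.624 ohm

108.624 ohm


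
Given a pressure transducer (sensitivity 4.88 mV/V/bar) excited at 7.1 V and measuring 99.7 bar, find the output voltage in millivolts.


Output = sensitivity * Vex * P.
Vout = 4.88 * 7.1 * 99.7
Vout = 34.648 * 99.7
Vout = 3454.41 mV

3454.41 mV


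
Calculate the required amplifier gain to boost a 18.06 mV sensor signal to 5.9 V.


Gain = Vout / Vin (converting to same units).
G = 5.9 V / 18.06 mV
G = 5900.0 mV / 18.06 mV
G = 326.69

326.69


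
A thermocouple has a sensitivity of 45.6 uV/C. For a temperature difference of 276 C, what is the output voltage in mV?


The thermocouple output V = sensitivity * dT.
V = 45.6 uV/C * 276 C
V = 12585.6 uV
V = 12.586 mV

12.586 mV


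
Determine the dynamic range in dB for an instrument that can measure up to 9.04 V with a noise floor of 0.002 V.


Dynamic range = 20 * log10(Vmax / Vnoise).
DR = 20 * log10(9.04 / 0.002)
DR = 20 * log10(4520.0)
DR = 73.1 dB

73.1 dB


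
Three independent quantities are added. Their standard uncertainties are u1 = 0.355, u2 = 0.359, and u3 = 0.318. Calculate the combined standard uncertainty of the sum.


For a sum of independent quantities, uc = sqrt(u1^2 + u2^2 + u3^2).
uc = sqrt(0.355^2 + 0.359^2 + 0.318^2)
uc = sqrt(0.126025 + 0.128881 + 0.101124)
uc = 0.5967

0.5967


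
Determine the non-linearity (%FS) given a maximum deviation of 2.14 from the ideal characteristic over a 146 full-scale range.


Linearity error = (max deviation / full scale) * 100%.
Linearity = (2.14 / 146) * 100
Linearity = 1.466 %FS

1.466 %FS


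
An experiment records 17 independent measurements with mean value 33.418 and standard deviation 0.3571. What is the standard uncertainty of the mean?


The standard uncertainty for Type A evaluation is u = s / sqrt(n).
u = 0.3571 / sqrt(17)
u = 0.3571 / 4.1231
u = 0.0866

0.0866


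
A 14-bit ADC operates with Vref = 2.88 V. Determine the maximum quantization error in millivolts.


The maximum quantization error is +/- LSB/2.
LSB = Vref / 2^n = 2.88 / 16384 = 0.00017578 V
Max error = LSB / 2 = 0.00017578 / 2 = 8.789e-05 V
Max error = 0.0879 mV

0.0879 mV


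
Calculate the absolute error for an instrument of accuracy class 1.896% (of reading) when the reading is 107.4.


Absolute error = (accuracy% / 100) * reading.
Error = (1.896 / 100) * 107.4
Error = 0.01896 * 107.4
Error = 2.0363

2.0363


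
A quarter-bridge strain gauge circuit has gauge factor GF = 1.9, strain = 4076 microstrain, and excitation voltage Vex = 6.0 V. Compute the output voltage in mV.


Quarter bridge output: Vout = (GF * epsilon * Vex) / 4.
Vout = (1.9 * 4076e-6 * 6.0) / 4
Vout = 0.0464664 / 4 V
Vout = 0.0116166 V = 11.6166 mV

11.6166 mV


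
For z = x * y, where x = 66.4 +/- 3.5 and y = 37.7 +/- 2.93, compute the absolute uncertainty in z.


For a product z = x*y, the relative uncertainty is:
uz/z = sqrt((ux/x)^2 + (uy/y)^2)
Relative uncertainties: ux/x = 3.5/66.4 = 0.052711
uy/y = 2.93/37.7 = 0.077719
z = 66.4 * 37.7 = 2503.3
uz = 2503.3 * sqrt(0.052711^2 + 0.077719^2) = 235.077

235.077


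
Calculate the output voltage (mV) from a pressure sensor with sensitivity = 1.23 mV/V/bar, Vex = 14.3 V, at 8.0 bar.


Output = sensitivity * Vex * P.
Vout = 1.23 * 14.3 * 8.0
Vout = 17.589 * 8.0
Vout = 140.71 mV

140.71 mV


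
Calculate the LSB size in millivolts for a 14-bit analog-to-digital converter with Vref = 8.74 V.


The resolution (LSB) of an ADC is Vref / 2^n.
LSB = 8.74 / 2^14
LSB = 8.74 / 16384
LSB = 0.00053345 V = 0.53344727 mV

0.53344727 mV


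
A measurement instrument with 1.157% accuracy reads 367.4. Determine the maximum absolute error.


Absolute error = (accuracy% / 100) * reading.
Error = (1.157 / 100) * 367.4
Error = 0.01157 * 367.4
Error = 4.2508

4.2508
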